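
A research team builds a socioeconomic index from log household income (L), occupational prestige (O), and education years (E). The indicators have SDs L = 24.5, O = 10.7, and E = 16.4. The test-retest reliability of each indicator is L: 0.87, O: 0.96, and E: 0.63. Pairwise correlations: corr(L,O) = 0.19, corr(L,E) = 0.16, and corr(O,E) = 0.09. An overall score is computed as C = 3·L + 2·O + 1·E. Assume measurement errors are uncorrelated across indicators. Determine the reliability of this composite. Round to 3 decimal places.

Var(C) = 3²·24.5² + 2²·10.7² + 16.4² + 2·[6·24.5·10.7·0.19 + 3·24.5·16.4·0.16 + 2·10.7·16.4·0.09] = 6129.17 + 1046.6 = 7175.77.
Because errors are independent across components, Cov(Tᵢ,Tⱼ) = Cov(Xᵢ,Xⱼ); the off-diagonal part of the true-score variance is the same as above.
True-score variance = [3²·24.5²·0.87 + 2²·10.7²·0.96 + 16.4²·0.63] + 1046.6 = 5309.04 + 1046.6 = 6355.65.
Reliability = 6355.65 / 7175.77 = 0.886.

0.886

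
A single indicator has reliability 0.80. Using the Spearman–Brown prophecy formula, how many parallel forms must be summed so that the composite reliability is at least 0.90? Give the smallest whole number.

k ≥ ρ*(1−ρ₁)/(ρ₁(1−ρ*)) = 0.90·0.20 / (0.80·0.10) = 2.250.
Smallest integer k = 3.

3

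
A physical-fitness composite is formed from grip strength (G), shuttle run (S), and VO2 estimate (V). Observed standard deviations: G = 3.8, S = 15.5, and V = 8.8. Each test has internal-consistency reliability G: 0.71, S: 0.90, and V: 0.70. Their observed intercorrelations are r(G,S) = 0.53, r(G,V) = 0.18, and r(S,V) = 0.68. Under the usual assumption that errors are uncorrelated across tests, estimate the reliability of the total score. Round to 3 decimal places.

Var(G+S+V) = 3.8² + 15.5² + 8.8² + 2·[3.8·15.5·0.53 + 3.8·8.8·0.18 + 15.5·8.8·0.68] = 332.13 + 259.976 = 592.106.
With uncorrelated errors the cross-covariances are all true-score covariance, so they carry over unchanged; only the diagonal terms shrink to ρᵢσᵢ².
True-score variance = [3.8²·0.71 + 15.5²·0.90 + 8.8²·0.70] + 259.976 = 280.685 + 259.976 = 540.662.
Reliability = 540.662 / 592.106 = 0.913.

0.913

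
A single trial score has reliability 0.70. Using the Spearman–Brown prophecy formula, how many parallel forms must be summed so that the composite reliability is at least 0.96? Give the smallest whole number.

11

k ≥ ρ*(1−ρ₁)/(ρ₁(1−ρ*)) = 0.96·0.30 / (0.70·0.04) = 10.286.
Smallest integer k = 11.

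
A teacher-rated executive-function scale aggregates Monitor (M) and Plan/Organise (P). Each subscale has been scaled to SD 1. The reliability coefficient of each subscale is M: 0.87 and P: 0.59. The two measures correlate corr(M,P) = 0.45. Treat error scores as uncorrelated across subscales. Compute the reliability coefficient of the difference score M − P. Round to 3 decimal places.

0.509

Var(M−P) = 1 + 1 − 2·0.45 = 2 − 0.9 = 1.1.
With uncorrelated errors the cross-covariances are all true-score covariance, so they carry over unchanged; only the diagonal terms shrink to ρᵢσᵢ².
True-score variance = [0.87 + 0.59] − 0.9 = 1.46 − 0.9 = 0.56.
Reliability = 0.56 / 1.1 = 0.509.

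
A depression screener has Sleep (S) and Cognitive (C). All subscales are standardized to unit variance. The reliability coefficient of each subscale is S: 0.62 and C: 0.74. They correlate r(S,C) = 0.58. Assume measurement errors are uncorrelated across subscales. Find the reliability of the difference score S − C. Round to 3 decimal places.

0.238

Var(S−C) = 1 + 1 − 2·0.58 = 2 − 1.16 = 0.84.
Under uncorrelated errors the observed covariances equal the true-score covariances, so only the own-variance terms attenuate.
True-score variance = [0.62 + 0.74] − 1.16 = 1.36 − 1.16 = 0.2.
Reliability = 0.2 / 0.84 = 0.238.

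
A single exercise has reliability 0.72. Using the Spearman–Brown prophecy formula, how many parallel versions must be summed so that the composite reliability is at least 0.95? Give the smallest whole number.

8

k ≥ ρ*(1−ρ₁)/(ρ₁(1−ρ*)) = 0.95·0.28 / (0.72·0.05) = 7.389.
Smallest integer k = 8.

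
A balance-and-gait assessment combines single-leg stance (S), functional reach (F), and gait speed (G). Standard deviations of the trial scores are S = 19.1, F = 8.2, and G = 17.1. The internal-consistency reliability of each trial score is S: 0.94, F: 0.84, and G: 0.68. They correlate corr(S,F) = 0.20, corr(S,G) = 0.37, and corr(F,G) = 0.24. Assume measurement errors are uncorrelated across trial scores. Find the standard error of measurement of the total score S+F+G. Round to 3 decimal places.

11.235

Var(total) = 724.46 + 371.645 = 1096.11.
True-score variance = 598.242 + 371.645 = 969.887, so reliability = 0.8848.
Error variance = 1096.11 − 969.887 = 126.218; SEM = √126.218 = 11.235.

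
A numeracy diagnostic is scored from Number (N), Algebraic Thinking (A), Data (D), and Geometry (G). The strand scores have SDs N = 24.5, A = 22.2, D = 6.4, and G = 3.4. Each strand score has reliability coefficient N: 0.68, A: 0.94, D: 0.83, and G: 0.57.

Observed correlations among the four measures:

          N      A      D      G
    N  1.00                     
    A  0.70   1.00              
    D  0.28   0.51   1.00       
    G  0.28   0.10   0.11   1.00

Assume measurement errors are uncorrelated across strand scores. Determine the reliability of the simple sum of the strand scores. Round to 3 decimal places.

Var(N+A+D+G) = 24.5² + 22.2² + 6.4² + 3.4² + 2·[24.5·22.2·0.70 + 24.5·6.4·0.28 + 24.5·3.4·0.28 + 22.2·6.4·0.51 + 22.2·3.4·0.10 + 6.4·3.4·0.11] = 1145.61 + 1060.72 = 2206.33.
Because errors are independent across components, Cov(Tᵢ,Tⱼ) = Cov(Xᵢ,Xⱼ); the off-diagonal part of the true-score variance is the same as above.
True-score variance = [24.5²·0.68 + 22.2²·0.94 + 6.4²·0.83 + 3.4²·0.57] + 1060.72 = 912.026 + 1060.72 = 1972.75.
Reliability = 1972.75 / 2206.33 = 0.894.

0.894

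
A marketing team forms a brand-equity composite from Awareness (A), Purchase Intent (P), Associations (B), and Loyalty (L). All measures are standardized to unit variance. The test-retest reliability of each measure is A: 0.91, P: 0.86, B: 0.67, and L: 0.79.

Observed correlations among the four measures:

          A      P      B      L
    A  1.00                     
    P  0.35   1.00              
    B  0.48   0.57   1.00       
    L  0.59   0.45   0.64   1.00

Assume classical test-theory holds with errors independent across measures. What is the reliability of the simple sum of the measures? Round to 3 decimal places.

Var(A+P+B+L) = 4 + 2·[0.35 + 0.48 + 0.59 + 0.57 + 0.45 + 0.64] = 4 + 6.16 = 10.16.
Under uncorrelated errors the observed covariances equal the true-score covariances, so only the own-variance terms attenuate.
True-score variance = [0.91 + 0.86 + 0.67 + 0.79] + 6.16 = 3.23 + 6.16 = 9.39.
Reliability = 9.39 / 10.16 = 0.924.

0.924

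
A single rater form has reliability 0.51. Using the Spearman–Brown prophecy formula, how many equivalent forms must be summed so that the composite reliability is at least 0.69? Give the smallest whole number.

3

k ≥ ρ*(1−ρ₁)/(ρ₁(1−ρ*)) = 0.69·0.49 / (0.51·0.31) = 2.139.
Smallest integer k = 3.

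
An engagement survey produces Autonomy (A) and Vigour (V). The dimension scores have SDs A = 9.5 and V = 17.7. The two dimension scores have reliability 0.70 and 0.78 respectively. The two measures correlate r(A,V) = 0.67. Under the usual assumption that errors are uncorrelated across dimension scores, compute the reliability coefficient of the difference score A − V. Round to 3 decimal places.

0.461

Var(A−V) = 9.5² + 17.7² − 2·9.5·17.7·0.67 = 403.54 − 225.321 = 178.219.
Because errors are independent across components, Cov(Tᵢ,Tⱼ) = Cov(Xᵢ,Xⱼ); the off-diagonal part of the true-score variance is the same as above.
True-score variance = [9.5²·0.70 + 17.7²·0.78] − 225.321 = 307.541 − 225.321 = 82.2202.
Reliability = 82.2202 / 178.219 = 0.461.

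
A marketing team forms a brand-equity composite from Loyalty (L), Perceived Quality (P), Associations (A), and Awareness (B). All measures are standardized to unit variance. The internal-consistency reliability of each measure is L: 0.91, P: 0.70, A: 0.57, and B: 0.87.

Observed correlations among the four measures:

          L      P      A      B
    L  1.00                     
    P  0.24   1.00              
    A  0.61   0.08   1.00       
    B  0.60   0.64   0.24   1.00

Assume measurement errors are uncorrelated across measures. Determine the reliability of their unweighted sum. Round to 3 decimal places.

0.892

Var(L+P+A+B) = 4 + 2·[0.24 + 0.61 + 0.60 + 0.08 + 0.64 + 0.24] = 4 + 4.82 = 8.82.
Under uncorrelated errors the observed covariances equal the true-score covariances, so only the own-variance terms attenuate.
True-score variance = [0.91 + 0.70 + 0.57 + 0.87] + 4.82 = 3.05 + 4.82 = 7.87.
Reliability = 7.87 / 8.82 = 0.892.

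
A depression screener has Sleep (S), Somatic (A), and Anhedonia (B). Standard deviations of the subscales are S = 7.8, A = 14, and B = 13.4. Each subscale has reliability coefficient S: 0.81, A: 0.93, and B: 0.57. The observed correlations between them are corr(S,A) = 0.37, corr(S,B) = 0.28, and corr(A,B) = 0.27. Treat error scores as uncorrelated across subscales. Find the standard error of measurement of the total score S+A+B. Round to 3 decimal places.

Var(total) = 436.4 + 240.643 = 677.043.
True-score variance = 333.91 + 240.643 = 574.553, so reliability = 0.8486.
Error variance = 677.043 − 574.553 = 102.49; SEM = √102.49 = 10.124.

10.124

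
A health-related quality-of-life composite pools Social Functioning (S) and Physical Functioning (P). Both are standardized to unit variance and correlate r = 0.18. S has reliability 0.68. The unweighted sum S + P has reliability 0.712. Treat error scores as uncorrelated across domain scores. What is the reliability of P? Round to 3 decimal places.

0.640

Var(S+P) = 2 + 2·0.18 = 2.360.
True-score variance = ρ_S + ρ_P + 2·0.18, so 0.712 = (0.68 + ρ_P + 0.36) / 2.360.
ρ_P = 0.712·2.360 − 0.68 − 0.36 = 0.640.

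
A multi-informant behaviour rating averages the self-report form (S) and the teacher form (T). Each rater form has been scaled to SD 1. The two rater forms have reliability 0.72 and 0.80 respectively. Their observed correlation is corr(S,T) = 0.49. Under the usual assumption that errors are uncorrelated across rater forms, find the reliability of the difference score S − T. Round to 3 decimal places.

0.529

Var(S−T) = 1 + 1 − 2·0.49 = 2 − 0.98 = 1.02.
Under uncorrelated errors the observed covariances equal the true-score covariances, so only the own-variance terms attenuate.
True-score variance = [0.72 + 0.80] − 0.98 = 1.52 − 0.98 = 0.54.
Reliability = 0.54 / 1.02 = 0.529.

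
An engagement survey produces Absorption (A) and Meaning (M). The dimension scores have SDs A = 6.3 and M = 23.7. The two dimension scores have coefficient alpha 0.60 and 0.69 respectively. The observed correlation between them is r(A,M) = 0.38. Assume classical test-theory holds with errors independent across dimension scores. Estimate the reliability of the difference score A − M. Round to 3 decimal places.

Var(A−M) = 6.3² + 23.7² − 2·6.3·23.7·0.38 = 601.38 − 113.476 = 487.904.
Because errors are independent across components, Cov(Tᵢ,Tⱼ) = Cov(Xᵢ,Xⱼ); the off-diagonal part of the true-score variance is the same as above.
True-score variance = [6.3²·0.60 + 23.7²·0.69] − 113.476 = 411.38 − 113.476 = 297.904.
Reliability = 297.904 / 487.904 = 0.611.

0.611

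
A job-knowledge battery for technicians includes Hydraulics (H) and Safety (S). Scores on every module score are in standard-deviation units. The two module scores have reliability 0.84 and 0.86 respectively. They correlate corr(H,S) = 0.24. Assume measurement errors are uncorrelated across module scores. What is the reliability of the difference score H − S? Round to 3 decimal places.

Var(H−S) = 1 + 1 − 2·0.24 = 2 − 0.48 = 1.52.
Because errors are independent across components, Cov(Tᵢ,Tⱼ) = Cov(Xᵢ,Xⱼ); the off-diagonal part of the true-score variance is the same as above.
True-score variance = [0.84 + 0.86] − 0.48 = 1.7 − 0.48 = 1.22.
Reliability = 1.22 / 1.52 = 0.803.

0.803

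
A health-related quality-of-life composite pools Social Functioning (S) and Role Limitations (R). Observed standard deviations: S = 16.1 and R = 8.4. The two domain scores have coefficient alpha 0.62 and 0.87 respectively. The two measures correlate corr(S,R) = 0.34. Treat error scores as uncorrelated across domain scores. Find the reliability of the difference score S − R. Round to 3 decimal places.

0.547

Var(S−R) = 16.1² + 8.4² − 2·16.1·8.4·0.34 = 329.77 − 91.9632 = 237.807.
Under uncorrelated errors the observed covariances equal the true-score covariances, so only the own-variance terms attenuate.
True-score variance = [16.1²·0.62 + 8.4²·0.87] − 91.9632 = 222.097 − 91.9632 = 130.134.
Reliability = 130.134 / 237.807 = 0.547.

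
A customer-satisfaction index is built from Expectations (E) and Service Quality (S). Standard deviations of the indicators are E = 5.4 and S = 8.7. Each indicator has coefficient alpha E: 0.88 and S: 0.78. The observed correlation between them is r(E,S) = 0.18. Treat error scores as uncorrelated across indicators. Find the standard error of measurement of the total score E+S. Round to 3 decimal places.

4.489

Var(total) = 104.85 + 16.9128 = 121.763.
True-score variance = 84.699 + 16.9128 = 101.612, so reliability = 0.8345.
Error variance = 121.763 − 101.612 = 20.151; SEM = √20.151 = 4.489.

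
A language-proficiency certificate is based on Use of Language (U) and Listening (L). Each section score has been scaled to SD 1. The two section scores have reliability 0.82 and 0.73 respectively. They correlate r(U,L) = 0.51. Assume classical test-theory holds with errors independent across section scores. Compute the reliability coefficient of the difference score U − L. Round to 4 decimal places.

0.5408

Var(U−L) = 1 + 1 − 2·0.51 = 2 − 1.02 = 0.98.
Because errors are independent across components, Cov(Tᵢ,Tⱼ) = Cov(Xᵢ,Xⱼ); the off-diagonal part of the true-score variance is the same as above.
True-score variance = [0.82 + 0.73] − 1.02 = 1.55 − 1.02 = 0.53.
Reliability = 0.53 / 0.98 = 0.5408.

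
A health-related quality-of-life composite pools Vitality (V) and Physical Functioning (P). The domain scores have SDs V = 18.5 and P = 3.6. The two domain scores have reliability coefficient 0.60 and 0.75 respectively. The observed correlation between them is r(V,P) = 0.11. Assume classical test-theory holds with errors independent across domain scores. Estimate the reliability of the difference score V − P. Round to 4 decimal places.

Var(V−P) = 18.5² + 3.6² − 2·18.5·3.6·0.11 = 355.21 − 14.652 = 340.558.
With uncorrelated errors the cross-covariances are all true-score covariance, so they carry over unchanged; only the diagonal terms shrink to ρᵢσᵢ².
True-score variance = [18.5²·0.60 + 3.6²·0.75] − 14.652 = 215.07 − 14.652 = 200.418.
Reliability = 200.418 / 340.558 = 0.5885.

0.5885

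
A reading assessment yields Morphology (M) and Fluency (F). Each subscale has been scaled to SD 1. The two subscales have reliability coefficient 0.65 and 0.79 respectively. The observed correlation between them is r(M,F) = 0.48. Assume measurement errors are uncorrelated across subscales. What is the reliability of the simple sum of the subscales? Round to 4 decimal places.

0.8108

Var(M+F) = 2 + 2·[0.48] = 2 + 0.96 = 2.96.
With uncorrelated errors the cross-covariances are all true-score covariance, so they carry over unchanged; only the diagonal terms shrink to ρᵢσᵢ².
True-score variance = [0.65 + 0.79] + 0.96 = 1.44 + 0.96 = 2.4.
Reliability = 2.4 / 2.96 = 0.8108.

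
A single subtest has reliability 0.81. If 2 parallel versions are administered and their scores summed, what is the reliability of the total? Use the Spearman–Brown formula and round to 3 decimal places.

0.895

ρ_k = kρ / (1 + (k−1)ρ) = 2·0.81 / (1 + 1·0.81) = 1.620 / 1.810 = 0.895.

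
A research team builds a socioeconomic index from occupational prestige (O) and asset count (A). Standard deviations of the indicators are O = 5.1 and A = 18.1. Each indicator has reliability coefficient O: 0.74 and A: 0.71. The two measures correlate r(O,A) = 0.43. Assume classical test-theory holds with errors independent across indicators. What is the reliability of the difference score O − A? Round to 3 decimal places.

0.629

Var(O−A) = 5.1² + 18.1² − 2·5.1·18.1·0.43 = 353.62 − 79.3866 = 274.233.
Under uncorrelated errors the observed covariances equal the true-score covariances, so only the own-variance terms attenuate.
True-score variance = [5.1²·0.74 + 18.1²·0.71] − 79.3866 = 251.851 − 79.3866 = 172.464.
Reliability = 172.464 / 274.233 = 0.629.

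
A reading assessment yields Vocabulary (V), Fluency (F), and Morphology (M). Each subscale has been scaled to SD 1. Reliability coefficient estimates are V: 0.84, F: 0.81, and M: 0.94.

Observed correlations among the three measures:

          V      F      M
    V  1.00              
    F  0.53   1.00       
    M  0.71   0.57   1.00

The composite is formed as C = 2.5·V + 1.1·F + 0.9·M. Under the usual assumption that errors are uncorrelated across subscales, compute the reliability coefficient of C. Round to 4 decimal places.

0.9176

Var(C) = 2.5² + 1.1² + 0.9² + 2·[2.75·0.53 + 2.25·0.71 + 0.99·0.57] = 8.27 + 7.2386 = 15.5086.
With uncorrelated errors the cross-covariances are all true-score covariance, so they carry over unchanged; only the diagonal terms shrink to ρᵢσᵢ².
True-score variance = [2.5²·0.84 + 1.1²·0.81 + 0.9²·0.94] + 7.2386 = 6.9915 + 7.2386 = 14.2301.
Reliability = 14.2301 / 15.5086 = 0.9176.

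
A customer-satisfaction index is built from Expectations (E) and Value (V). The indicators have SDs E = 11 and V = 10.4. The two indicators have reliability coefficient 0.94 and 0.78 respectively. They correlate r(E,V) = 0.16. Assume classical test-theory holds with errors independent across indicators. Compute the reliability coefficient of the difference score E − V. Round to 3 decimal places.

Var(E−V) = 11² + 10.4² − 2·11·10.4·0.16 = 229.16 − 36.608 = 192.552.
Under uncorrelated errors the observed covariances equal the true-score covariances, so only the own-variance terms attenuate.
True-score variance = [11²·0.94 + 10.4²·0.78] − 36.608 = 198.105 − 36.608 = 161.497.
Reliability = 161.497 / 192.552 = 0.839.

0.839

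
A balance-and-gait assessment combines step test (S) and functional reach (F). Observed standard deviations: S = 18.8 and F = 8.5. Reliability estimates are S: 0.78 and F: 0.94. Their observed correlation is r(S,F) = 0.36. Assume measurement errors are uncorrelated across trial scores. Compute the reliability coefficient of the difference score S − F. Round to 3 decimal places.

0.736

Var(S−F) = 18.8² + 8.5² − 2·18.8·8.5·0.36 = 425.69 − 115.056 = 310.634.
Under uncorrelated errors the observed covariances equal the true-score covariances, so only the own-variance terms attenuate.
True-score variance = [18.8²·0.78 + 8.5²·0.94] − 115.056 = 343.598 − 115.056 = 228.542.
Reliability = 228.542 / 310.634 = 0.736.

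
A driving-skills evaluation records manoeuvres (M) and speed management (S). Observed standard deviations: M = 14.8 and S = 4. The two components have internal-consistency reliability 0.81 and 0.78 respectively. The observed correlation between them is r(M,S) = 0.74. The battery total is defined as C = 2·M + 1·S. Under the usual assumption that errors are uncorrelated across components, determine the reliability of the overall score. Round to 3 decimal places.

0.841

Var(C) = 2²·14.8² + 4² + 2·[2·14.8·4·0.74] = 892.16 + 175.232 = 1067.39.
Under uncorrelated errors the observed covariances equal the true-score covariances, so only the own-variance terms attenuate.
True-score variance = [2²·14.8²·0.81 + 4²·0.78] + 175.232 = 722.17 + 175.232 = 897.402.
Reliability = 897.402 / 1067.39 = 0.841.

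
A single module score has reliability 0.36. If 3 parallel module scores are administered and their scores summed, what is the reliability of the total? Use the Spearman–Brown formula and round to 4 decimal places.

0.6279

ρ_k = kρ / (1 + (k−1)ρ) = 3·0.36 / (1 + 2·0.36) = 1.080 / 1.720 = 0.6279.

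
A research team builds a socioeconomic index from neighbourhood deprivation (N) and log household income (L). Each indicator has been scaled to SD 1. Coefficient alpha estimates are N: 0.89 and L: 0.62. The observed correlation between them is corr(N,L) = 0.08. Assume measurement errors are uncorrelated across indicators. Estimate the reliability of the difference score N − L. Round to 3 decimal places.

0.734

Var(N−L) = 1 + 1 − 2·0.08 = 2 − 0.16 = 1.84.
Under uncorrelated errors the observed covariances equal the true-score covariances, so only the own-variance terms attenuate.
True-score variance = [0.89 + 0.62] − 0.16 = 1.51 − 0.16 = 1.35.
Reliability = 1.35 / 1.84 = 0.734.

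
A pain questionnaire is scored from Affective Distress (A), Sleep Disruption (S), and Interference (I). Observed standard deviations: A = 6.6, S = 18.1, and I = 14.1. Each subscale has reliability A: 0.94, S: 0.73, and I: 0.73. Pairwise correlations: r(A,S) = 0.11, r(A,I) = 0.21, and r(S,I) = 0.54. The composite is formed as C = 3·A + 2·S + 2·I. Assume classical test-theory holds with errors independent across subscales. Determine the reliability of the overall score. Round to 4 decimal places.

0.8517

Var(C) = 3²·6.6² + 2²·18.1² + 2²·14.1² + 2·[6·6.6·18.1·0.11 + 6·6.6·14.1·0.21 + 4·18.1·14.1·0.54] = 2497.72 + 1494.71 = 3992.43.
Under uncorrelated errors the observed covariances equal the true-score covariances, so only the own-variance terms attenuate.
True-score variance = [3²·6.6²·0.94 + 2²·18.1²·0.73 + 2²·14.1²·0.73] + 1494.71 = 1905.66 + 1494.71 = 3400.37.
Reliability = 3400.37 / 3992.43 = 0.8517.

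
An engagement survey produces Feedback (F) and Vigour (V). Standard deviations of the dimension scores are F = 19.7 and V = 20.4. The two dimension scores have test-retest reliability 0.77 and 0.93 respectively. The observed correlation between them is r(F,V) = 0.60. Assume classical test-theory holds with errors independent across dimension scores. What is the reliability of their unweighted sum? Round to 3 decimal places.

0.908

Var(F+V) = 19.7² + 20.4² + 2·[19.7·20.4·0.60] = 804.25 + 482.256 = 1286.51.
Under uncorrelated errors the observed covariances equal the true-score covariances, so only the own-variance terms attenuate.
True-score variance = [19.7²·0.77 + 20.4²·0.93] + 482.256 = 685.858 + 482.256 = 1168.11.
Reliability = 1168.11 / 1286.51 = 0.908.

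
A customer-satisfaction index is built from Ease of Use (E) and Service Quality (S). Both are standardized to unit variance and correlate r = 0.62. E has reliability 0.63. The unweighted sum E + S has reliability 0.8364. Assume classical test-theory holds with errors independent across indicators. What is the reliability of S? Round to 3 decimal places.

0.840

Var(E+S) = 2 + 2·0.62 = 3.240.
True-score variance = ρ_E + ρ_S + 2·0.62, so 0.8364 = (0.63 + ρ_S + 1.24) / 3.240.
ρ_S = 0.8364·3.240 − 0.63 − 1.24 = 0.840.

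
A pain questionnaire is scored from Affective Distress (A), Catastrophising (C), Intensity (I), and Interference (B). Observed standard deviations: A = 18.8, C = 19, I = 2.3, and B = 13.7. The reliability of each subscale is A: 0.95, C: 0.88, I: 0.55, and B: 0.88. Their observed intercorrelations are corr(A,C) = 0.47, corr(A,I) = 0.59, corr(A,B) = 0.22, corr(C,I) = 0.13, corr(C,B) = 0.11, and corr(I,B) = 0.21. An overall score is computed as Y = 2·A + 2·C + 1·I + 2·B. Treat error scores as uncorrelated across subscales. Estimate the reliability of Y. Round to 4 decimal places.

Var(Y) = 2²·18.8² + 2²·19² + 2.3² + 2²·13.7² + 2·[4·18.8·19·0.47 + 2·18.8·2.3·0.59 + 4·18.8·13.7·0.22 + 2·19·2.3·0.13 + 4·19·13.7·0.11 + 2·2.3·13.7·0.21] = 3613.81 + 2176.68 = 5790.49.
Because errors are independent across components, Cov(Tᵢ,Tⱼ) = Cov(Xᵢ,Xⱼ); the off-diagonal part of the true-score variance is the same as above.
True-score variance = [2²·18.8²·0.95 + 2²·19²·0.88 + 2.3²·0.55 + 2²·13.7²·0.88] + 2176.68 = 3277.37 + 2176.68 = 5454.05.
Reliability = 5454.05 / 5790.49 = 0.9419.

0.9419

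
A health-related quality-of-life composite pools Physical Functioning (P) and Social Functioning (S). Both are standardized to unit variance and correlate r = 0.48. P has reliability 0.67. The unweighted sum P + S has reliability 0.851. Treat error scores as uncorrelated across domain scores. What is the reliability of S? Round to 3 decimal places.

0.889

Var(P+S) = 2 + 2·0.48 = 2.960.
True-score variance = ρ_P + ρ_S + 2·0.48, so 0.851 = (0.67 + ρ_S + 0.96) / 2.960.
ρ_S = 0.851·2.960 − 0.67 − 0.96 = 0.889.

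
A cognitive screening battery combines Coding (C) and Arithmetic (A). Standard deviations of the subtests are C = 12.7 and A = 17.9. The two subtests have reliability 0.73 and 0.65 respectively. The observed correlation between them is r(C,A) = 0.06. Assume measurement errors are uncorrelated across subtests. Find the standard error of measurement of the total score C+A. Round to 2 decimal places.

Var(total) = 481.7 + 27.2796 = 508.98.
True-score variance = 326.008 + 27.2796 = 353.288, so reliability = 0.6941.
Error variance = 508.98 − 353.288 = 155.692; SEM = √155.692 = 12.48.

12.48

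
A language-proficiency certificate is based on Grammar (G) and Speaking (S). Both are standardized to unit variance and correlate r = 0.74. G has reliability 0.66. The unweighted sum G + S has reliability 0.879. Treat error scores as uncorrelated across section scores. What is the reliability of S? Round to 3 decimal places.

0.919

Var(G+S) = 2 + 2·0.74 = 3.480.
True-score variance = ρ_G + ρ_S + 2·0.74, so 0.879 = (0.66 + ρ_S + 1.48) / 3.480.
ρ_S = 0.879·3.480 − 0.66 − 1.48 = 0.919.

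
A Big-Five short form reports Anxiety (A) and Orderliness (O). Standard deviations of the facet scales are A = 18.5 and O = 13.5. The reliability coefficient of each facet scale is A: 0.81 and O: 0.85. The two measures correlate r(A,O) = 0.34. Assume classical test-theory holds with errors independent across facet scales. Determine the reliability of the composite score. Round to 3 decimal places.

Var(A+O) = 18.5² + 13.5² + 2·[18.5·13.5·0.34] = 524.5 + 169.83 = 694.33.
With uncorrelated errors the cross-covariances are all true-score covariance, so they carry over unchanged; only the diagonal terms shrink to ρᵢσᵢ².
True-score variance = [18.5²·0.81 + 13.5²·0.85] + 169.83 = 432.135 + 169.83 = 601.965.
Reliability = 601.965 / 694.33 = 0.867.

0.867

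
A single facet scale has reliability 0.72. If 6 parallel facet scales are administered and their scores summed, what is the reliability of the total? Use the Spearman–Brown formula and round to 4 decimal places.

0.9391

ρ_k = kρ / (1 + (k−1)ρ) = 6·0.72 / (1 + 5·0.72) = 4.320 / 4.600 = 0.9391.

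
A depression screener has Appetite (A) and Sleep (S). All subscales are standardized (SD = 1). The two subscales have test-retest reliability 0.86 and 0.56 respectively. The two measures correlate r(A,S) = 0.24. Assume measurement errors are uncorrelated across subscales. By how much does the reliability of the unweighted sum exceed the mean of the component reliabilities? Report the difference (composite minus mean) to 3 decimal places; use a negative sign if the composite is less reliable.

Var(sum) = 2 + 0.48 = 2.48; true-score variance = 1.42 + 0.48 = 1.9; composite reliability = 0.7661.
Mean component reliability = 0.7100.
Difference = 0.7661 − 0.7100 = 0.056.

0.056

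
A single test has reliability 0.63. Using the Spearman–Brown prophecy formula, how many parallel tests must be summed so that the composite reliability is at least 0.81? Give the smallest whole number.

k ≥ ρ*(1−ρ₁)/(ρ₁(1−ρ*)) = 0.81·0.37 / (0.63·0.19) = 2.504.
Smallest integer k = 3.

3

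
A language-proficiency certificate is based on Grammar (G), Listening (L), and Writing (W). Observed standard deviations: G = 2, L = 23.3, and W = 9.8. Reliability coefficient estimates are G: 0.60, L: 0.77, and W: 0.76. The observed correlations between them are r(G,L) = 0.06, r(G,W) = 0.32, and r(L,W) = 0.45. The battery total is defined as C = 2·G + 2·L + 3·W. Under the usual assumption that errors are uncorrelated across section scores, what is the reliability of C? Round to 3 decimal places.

Var(C) = 2²·2² + 2²·23.3² + 3²·9.8² + 2·[4·2·23.3·0.06 + 6·2·9.8·0.32 + 6·23.3·9.8·0.45] = 3051.92 + 1330.67 = 4382.59.
With uncorrelated errors the cross-covariances are all true-score covariance, so they carry over unchanged; only the diagonal terms shrink to ρᵢσᵢ².
True-score variance = [2²·2²·0.60 + 2²·23.3²·0.77 + 3²·9.8²·0.76] + 1330.67 = 2338.61 + 1330.67 = 3669.28.
Reliability = 3669.28 / 4382.59 = 0.837.

0.837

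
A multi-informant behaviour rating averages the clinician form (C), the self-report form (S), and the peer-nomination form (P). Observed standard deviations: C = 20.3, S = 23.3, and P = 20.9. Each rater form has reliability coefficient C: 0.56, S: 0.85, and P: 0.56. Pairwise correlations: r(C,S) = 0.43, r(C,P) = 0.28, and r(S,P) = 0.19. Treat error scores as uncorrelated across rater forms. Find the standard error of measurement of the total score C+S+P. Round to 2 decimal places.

21.33

Var(total) = 1391.79 + 829.411 = 2221.2.
True-score variance = 936.841 + 829.411 = 1766.25, so reliability = 0.7952.
Error variance = 2221.2 − 1766.25 = 454.949; SEM = √454.949 = 21.33.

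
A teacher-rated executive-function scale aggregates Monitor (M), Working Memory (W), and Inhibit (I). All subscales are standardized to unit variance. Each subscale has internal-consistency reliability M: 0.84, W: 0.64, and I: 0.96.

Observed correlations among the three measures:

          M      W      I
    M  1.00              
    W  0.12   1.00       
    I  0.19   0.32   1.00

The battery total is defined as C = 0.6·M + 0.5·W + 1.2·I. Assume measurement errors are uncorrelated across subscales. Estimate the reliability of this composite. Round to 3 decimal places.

Var(C) = 0.6² + 0.5² + 1.2² + 2·[0.3·0.12 + 0.72·0.19 + 0.6·0.32] = 2.05 + 0.7296 = 2.7796.
With uncorrelated errors the cross-covariances are all true-score covariance, so they carry over unchanged; only the diagonal terms shrink to ρᵢσᵢ².
True-score variance = [0.6²·0.84 + 0.5²·0.64 + 1.2²·0.96] + 0.7296 = 1.8448 + 0.7296 = 2.5744.
Reliability = 2.5744 / 2.7796 = 0.926.

0.926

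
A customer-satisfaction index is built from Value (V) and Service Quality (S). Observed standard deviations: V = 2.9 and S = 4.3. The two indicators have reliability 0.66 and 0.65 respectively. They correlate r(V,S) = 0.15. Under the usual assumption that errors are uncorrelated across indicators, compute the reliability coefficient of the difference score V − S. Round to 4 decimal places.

Var(V−S) = 2.9² + 4.3² − 2·2.9·4.3·0.15 = 26.9 − 3.741 = 23.159.
With uncorrelated errors the cross-covariances are all true-score covariance, so they carry over unchanged; only the diagonal terms shrink to ρᵢσᵢ².
True-score variance = [2.9²·0.66 + 4.3²·0.65] − 3.741 = 17.5691 − 3.741 = 13.8281.
Reliability = 13.8281 / 23.159 = 0.5971.

0.5971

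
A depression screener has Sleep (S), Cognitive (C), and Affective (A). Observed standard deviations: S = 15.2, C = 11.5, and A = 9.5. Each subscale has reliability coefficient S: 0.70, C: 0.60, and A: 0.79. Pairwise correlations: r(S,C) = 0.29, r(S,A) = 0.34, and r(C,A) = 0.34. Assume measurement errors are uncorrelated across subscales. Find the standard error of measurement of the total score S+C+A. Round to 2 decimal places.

11.88

Var(total) = 453.54 + 273.866 = 727.406.
True-score variance = 312.375 + 273.866 = 586.241, so reliability = 0.8059.
Error variance = 727.406 − 586.241 = 141.164; SEM = √141.164 = 11.88.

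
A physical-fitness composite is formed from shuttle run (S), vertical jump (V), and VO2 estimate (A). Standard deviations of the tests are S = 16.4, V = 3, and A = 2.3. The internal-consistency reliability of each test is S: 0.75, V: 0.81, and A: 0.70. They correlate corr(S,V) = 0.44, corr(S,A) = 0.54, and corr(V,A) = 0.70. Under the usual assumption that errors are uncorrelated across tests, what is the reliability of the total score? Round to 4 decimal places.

0.8129

Var(S+V+A) = 16.4² + 3² + 2.3² + 2·[16.4·3·0.44 + 16.4·2.3·0.54 + 3·2.3·0.70] = 283.25 + 93.6936 = 376.944.
Under uncorrelated errors the observed covariances equal the true-score covariances, so only the own-variance terms attenuate.
True-score variance = [16.4²·0.75 + 3²·0.81 + 2.3²·0.70] + 93.6936 = 212.713 + 93.6936 = 306.407.
Reliability = 306.407 / 376.944 = 0.8129.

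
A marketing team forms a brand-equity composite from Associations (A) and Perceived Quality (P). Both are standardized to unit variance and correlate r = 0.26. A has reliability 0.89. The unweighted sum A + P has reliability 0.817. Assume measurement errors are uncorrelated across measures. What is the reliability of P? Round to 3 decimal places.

0.649

Var(A+P) = 2 + 2·0.26 = 2.520.
True-score variance = ρ_A + ρ_P + 2·0.26, so 0.817 = (0.89 + ρ_P + 0.52) / 2.520.
ρ_P = 0.817·2.520 − 0.89 − 0.52 = 0.649.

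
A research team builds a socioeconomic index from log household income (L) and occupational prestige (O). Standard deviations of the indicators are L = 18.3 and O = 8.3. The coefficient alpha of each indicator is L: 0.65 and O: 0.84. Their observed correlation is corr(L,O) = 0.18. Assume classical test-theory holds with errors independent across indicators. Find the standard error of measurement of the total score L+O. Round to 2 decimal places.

11.32

Var(total) = 403.78 + 54.6804 = 458.46.
True-score variance = 275.546 + 54.6804 = 330.227, so reliability = 0.7203.
Error variance = 458.46 − 330.227 = 128.234; SEM = √128.234 = 11.32.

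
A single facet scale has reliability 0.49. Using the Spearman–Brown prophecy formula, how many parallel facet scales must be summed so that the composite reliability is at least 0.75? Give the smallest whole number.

k ≥ ρ*(1−ρ₁)/(ρ₁(1−ρ*)) = 0.75·0.51 / (0.49·0.25) = 3.122.
Smallest integer k = 4.

4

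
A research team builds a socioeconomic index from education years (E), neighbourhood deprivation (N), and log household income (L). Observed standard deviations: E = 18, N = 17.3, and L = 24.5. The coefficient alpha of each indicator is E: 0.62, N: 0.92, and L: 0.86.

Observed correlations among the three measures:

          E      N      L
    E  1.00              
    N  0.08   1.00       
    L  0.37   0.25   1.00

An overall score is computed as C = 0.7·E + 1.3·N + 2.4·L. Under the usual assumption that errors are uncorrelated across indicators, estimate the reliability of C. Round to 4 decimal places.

0.8912

Var(C) = 0.7²·18² + 1.3²·17.3² + 2.4²·24.5² + 2·[0.91·18·17.3·0.08 + 1.68·18·24.5·0.37 + 3.12·17.3·24.5·0.25] = 4122 + 1254.8 = 5376.8.
Under uncorrelated errors the observed covariances equal the true-score covariances, so only the own-variance terms attenuate.
True-score variance = [0.7²·18²·0.62 + 1.3²·17.3²·0.92 + 2.4²·24.5²·0.86] + 1254.8 = 3537.17 + 1254.8 = 4791.96.
Reliability = 4791.96 / 5376.8 = 0.8912.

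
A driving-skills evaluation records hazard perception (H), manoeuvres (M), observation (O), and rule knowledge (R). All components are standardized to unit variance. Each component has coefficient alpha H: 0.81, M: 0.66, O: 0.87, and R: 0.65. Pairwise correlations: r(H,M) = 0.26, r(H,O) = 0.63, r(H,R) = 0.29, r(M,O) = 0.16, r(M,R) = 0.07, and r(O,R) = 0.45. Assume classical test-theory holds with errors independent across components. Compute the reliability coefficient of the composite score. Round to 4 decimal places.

0.8692

Var(H+M+O+R) = 4 + 2·[0.26 + 0.63 + 0.29 + 0.16 + 0.07 + 0.45] = 4 + 3.72 = 7.72.
With uncorrelated errors the cross-covariances are all true-score covariance, so they carry over unchanged; only the diagonal terms shrink to ρᵢσᵢ².
True-score variance = [0.81 + 0.66 + 0.87 + 0.65] + 3.72 = 2.99 + 3.72 = 6.71.
Reliability = 6.71 / 7.72 = 0.8692.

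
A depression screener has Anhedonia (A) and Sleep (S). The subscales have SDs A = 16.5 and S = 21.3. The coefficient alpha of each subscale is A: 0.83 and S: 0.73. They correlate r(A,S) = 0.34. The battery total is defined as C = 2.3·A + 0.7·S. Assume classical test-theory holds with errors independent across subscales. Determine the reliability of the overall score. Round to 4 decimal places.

0.8511

Var(C) = 2.3²·16.5² + 0.7²·21.3² + 2·[1.61·16.5·21.3·0.34] = 1662.51 + 384.767 = 2047.28.
With uncorrelated errors the cross-covariances are all true-score covariance, so they carry over unchanged; only the diagonal terms shrink to ρᵢσᵢ².
True-score variance = [2.3²·16.5²·0.83 + 0.7²·21.3²·0.73] + 384.767 = 1357.65 + 384.767 = 1742.42.
Reliability = 1742.42 / 2047.28 = 0.8511.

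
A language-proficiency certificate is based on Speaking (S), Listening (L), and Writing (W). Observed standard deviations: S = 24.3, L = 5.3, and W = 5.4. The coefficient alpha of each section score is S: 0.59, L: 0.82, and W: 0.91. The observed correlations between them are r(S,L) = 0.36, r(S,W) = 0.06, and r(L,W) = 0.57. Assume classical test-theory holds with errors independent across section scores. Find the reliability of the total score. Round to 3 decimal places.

0.683

Var(S+L+W) = 24.3² + 5.3² + 5.4² + 2·[24.3·5.3·0.36 + 24.3·5.4·0.06 + 5.3·5.4·0.57] = 647.74 + 141.102 = 788.842.
With uncorrelated errors the cross-covariances are all true-score covariance, so they carry over unchanged; only the diagonal terms shrink to ρᵢσᵢ².
True-score variance = [24.3²·0.59 + 5.3²·0.82 + 5.4²·0.91] + 141.102 = 397.959 + 141.102 = 539.061.
Reliability = 539.061 / 788.842 = 0.683.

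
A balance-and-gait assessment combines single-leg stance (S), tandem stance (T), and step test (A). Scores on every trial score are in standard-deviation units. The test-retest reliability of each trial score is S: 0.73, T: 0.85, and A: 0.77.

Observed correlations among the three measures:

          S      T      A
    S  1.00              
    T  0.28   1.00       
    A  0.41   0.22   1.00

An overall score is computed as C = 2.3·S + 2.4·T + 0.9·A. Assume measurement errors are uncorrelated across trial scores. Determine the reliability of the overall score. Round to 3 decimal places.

0.859

Var(C) = 2.3² + 2.4² + 0.9² + 2·[5.52·0.28 + 2.07·0.41 + 2.16·0.22] = 11.86 + 5.739 = 17.599.
Under uncorrelated errors the observed covariances equal the true-score covariances, so only the own-variance terms attenuate.
True-score variance = [2.3²·0.73 + 2.4²·0.85 + 0.9²·0.77] + 5.739 = 9.3814 + 5.739 = 15.1204.
Reliability = 15.1204 / 17.599 = 0.859.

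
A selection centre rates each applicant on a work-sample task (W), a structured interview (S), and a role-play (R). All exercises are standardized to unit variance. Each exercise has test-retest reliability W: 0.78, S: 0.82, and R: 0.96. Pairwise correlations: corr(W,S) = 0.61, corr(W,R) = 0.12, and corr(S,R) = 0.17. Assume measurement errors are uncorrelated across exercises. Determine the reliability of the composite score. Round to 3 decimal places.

Var(W+S+R) = 3 + 2·[0.61 + 0.12 + 0.17] = 3 + 1.8 = 4.8.
Under uncorrelated errors the observed covariances equal the true-score covariances, so only the own-variance terms attenuate.
True-score variance = [0.78 + 0.82 + 0.96] + 1.8 = 2.56 + 1.8 = 4.36.
Reliability = 4.36 / 4.8 = 0.908.

0.908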